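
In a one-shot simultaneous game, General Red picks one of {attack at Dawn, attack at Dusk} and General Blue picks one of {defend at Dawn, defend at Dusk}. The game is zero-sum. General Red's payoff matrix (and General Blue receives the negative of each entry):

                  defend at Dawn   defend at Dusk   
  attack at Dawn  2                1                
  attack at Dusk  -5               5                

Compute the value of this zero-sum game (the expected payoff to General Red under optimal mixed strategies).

For General Red to be willing to mix, General Red must be indifferent between attack at Dawn and attack at Dusk, which pins down General Blue's mix.
  General Red's expected payoff from attack at Dawn: q·2 + (1−q)·1 = q + 1
  General Red's expected payoff from attack at Dusk: q·(-5) + (1−q)·5 = -10q + 5
  q + 1 = -10q + 5  ⇒  11q = 4  ⇒  q = 4/11.
The value is General Red's expected payoff against this mix (using attack at Dawn): (4/11)·2 + (7/11)·1 = 15/11.

v = 15/11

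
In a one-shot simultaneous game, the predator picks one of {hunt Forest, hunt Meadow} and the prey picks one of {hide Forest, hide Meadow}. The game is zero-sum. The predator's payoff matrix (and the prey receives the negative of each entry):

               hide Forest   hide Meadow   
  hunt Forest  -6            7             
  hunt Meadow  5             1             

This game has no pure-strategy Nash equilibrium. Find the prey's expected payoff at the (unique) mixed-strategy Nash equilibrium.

Set the prey's expected payoff from hide Forest equal to that from hide Meadow:
  the prey's expected payoff from hide Forest: p·6 + (1−p)·(-5) = 11p - 5
  the prey's expected payoff from hide Meadow: p·(-7) + (1−p)·(-1) = -6p - 1
  11p - 5 = -6p - 1  ⇒  17p = 4  ⇒  p = 4/17.
At equilibrium the prey is indifferent across columns, so the prey's payoff equals the payoff from hide Forest: (4/17)·6 + (13/17)·(-5) = -41/17.

-41/17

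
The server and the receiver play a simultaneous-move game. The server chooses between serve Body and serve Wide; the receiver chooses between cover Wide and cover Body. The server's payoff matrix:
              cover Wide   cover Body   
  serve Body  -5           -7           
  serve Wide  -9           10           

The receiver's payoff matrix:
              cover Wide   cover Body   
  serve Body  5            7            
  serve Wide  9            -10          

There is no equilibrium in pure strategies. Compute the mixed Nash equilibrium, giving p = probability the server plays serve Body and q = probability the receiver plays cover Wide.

p = 19/21, q = 17/21

The receiver's indifference between cover Wide and cover Body determines the server's mixing probability p:
  the receiver's expected payoff from cover Wide: p·5 + (1−p)·9 = -4p + 9
  the receiver's expected payoff from cover Body: p·7 + (1−p)·(-10) = 17p - 10
  -4p + 9 = 17p - 10  ⇒  -21p = -19  ⇒  p = 19/21.
For the server to be willing to mix, the server must be indifferent between serve Body and serve Wide, which pins down the receiver's mix.
  the server's expected payoff from serve Body: q·(-5) + (1−q)·(-7) = 2q - 7
  the server's expected payoff from serve Wide: q·(-9) + (1−q)·10 = -19q + 10
  2q - 7 = -19q + 10  ⇒  21q = 17  ⇒  q = 17/21.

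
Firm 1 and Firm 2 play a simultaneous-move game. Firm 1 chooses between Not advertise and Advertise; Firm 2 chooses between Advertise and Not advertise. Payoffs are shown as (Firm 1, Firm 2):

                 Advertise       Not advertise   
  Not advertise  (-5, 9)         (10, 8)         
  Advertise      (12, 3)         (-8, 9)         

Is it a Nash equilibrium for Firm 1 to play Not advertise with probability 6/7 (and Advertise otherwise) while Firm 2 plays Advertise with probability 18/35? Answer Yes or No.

Check Firm 2's indifference given Firm 1's mix p = 6/7:
  payoff from Advertise = 57/7; payoff from Not advertise = 57/7 — equal.
Check Firm 1's indifference given Firm 2's mix q = 18/35:
  payoff from Not advertise = 16/7; payoff from Advertise = 16/7 — equal.
Both players are indifferent, so neither can profitably deviate.

Yes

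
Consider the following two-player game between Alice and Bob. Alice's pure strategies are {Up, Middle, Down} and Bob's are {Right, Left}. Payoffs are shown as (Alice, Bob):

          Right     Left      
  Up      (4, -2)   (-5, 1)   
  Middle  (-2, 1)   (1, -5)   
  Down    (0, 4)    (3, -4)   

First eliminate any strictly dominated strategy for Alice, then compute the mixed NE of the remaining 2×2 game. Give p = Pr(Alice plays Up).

p = 8/11

Alice's strategy Middle is strictly dominated by Down: 0 > -2 and 3 > 1. Eliminate Middle.
Alice's mix must leave Bob indifferent between Right and Left.
  Bob's expected payoff from Right: p·(-2) + (1−p)·4 = -6p + 4
  Bob's expected payoff from Left: p·1 + (1−p)·(-4) = 5p - 4
  -6p + 4 = 5p - 4  ⇒  -11p = -8  ⇒  p = 8/11.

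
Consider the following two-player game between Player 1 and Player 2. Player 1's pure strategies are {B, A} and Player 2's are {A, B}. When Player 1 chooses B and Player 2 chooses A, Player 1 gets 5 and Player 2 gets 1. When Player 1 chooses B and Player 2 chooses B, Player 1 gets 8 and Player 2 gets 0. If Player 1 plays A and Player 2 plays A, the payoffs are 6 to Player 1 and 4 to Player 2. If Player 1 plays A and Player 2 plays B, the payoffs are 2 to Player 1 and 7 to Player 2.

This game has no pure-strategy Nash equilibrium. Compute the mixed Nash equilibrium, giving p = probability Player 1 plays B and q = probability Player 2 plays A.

p = 3/4, q = 6/7

Set Player 2's expected payoff from A equal to that from B:
  Player 2's payoff to A: p·1 + (1−p)·4 = -3p + 4
  Player 2's payoff to B: p·0 + (1−p)·7 = -7p + 7
  -3p + 4 = -7p + 7  ⇒  4p = 3  ⇒  p = 3/4.
For Player 1 to be willing to mix, Player 1 must be indifferent between B and A, which pins down Player 2's mix.
  Player 1's expected payoff from B: q·5 + (1−q)·8 = -3q + 8
  Player 1's expected payoff from A: q·6 + (1−q)·2 = 4q + 2
  -3q + 8 = 4q + 2  ⇒  -7q = -6  ⇒  q = 6/7.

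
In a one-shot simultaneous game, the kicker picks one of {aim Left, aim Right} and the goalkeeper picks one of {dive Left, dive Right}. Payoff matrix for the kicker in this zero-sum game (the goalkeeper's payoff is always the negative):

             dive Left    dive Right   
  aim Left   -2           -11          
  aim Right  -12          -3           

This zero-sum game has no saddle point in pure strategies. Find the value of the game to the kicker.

In a mixed equilibrium the kicker is indifferent between aim Left and aim Right; this condition fixes q.
  the kicker's payoff to aim Left: q·(-2) + (1−q)·(-11) = 9q - 11
  the kicker's payoff to aim Right: q·(-12) + (1−q)·(-3) = -9q - 3
  9q - 11 = -9q - 3  ⇒  18q = 8  ⇒  q = 4/9.
The value is the kicker's expected payoff against this mix (using aim Left): (4/9)·(-2) + (5/9)·(-11) = -7.

v = -7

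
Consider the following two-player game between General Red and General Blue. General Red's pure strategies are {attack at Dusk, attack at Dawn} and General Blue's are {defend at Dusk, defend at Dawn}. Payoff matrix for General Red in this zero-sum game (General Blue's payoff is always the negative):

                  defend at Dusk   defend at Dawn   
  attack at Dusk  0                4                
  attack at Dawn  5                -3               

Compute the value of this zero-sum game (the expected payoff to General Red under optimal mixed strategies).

v = 5/3

In a mixed equilibrium General Red is indifferent between attack at Dusk and attack at Dawn; this condition fixes q.
  General Red's expected payoff from attack at Dusk: q·0 + (1−q)·4 = -4q + 4
  General Red's expected payoff from attack at Dawn: q·5 + (1−q)·(-3) = 8q - 3
  -4q + 4 = 8q - 3  ⇒  -12q = -7  ⇒  q = 7/12.
The value is General Red's expected payoff against this mix (using attack at Dusk): (7/12)·0 + (5/12)·4 = 5/3.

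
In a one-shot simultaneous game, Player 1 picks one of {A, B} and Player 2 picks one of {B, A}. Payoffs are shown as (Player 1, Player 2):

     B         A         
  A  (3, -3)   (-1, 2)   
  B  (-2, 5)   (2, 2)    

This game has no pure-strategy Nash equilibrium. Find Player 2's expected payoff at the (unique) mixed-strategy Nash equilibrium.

Player 1's mix must leave Player 2 indifferent between B and A.
  Player 2's payoff to B: p·(-3) + (1−p)·5 = -8p + 5
  Player 2's payoff to A: p·2 + (1−p)·2 = 2
  -8p + 5 = 2  ⇒  -8p = -3  ⇒  p = 3/8.
At equilibrium Player 2 is indifferent across columns, so Player 2's payoff equals the payoff from B: (3/8)·(-3) + (5/8)·5 = 2.

2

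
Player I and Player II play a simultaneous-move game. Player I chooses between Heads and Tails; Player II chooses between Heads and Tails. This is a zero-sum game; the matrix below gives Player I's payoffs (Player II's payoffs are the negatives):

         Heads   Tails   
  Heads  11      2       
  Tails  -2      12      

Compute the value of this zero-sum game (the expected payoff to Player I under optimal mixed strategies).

Player II's mix must leave Player I indifferent between Heads and Tails.
  Player I's expected payoff from Heads: q·11 + (1−q)·2 = 9q + 2
  Player I's expected payoff from Tails: q·(-2) + (1−q)·12 = -14q + 12
  9q + 2 = -14q + 12  ⇒  23q = 10  ⇒  q = 10/23.
The value is Player I's expected payoff against this mix (using Heads): (10/23)·11 + (13/23)·2 = 136/23.

v = 136/23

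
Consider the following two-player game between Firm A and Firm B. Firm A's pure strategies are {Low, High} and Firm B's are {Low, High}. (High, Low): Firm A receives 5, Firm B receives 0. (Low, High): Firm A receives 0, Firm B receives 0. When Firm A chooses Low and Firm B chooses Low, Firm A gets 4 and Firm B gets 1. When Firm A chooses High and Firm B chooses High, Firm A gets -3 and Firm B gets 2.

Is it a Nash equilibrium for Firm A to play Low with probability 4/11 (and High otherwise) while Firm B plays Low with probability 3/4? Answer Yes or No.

Given Firm A's mix p = 4/11, Firm B's payoff from Low is 4/11 but from High is 14/11. Firm B strictly prefers High, so Firm B would not mix.
So the proposed profile is not a Nash equilibrium.

No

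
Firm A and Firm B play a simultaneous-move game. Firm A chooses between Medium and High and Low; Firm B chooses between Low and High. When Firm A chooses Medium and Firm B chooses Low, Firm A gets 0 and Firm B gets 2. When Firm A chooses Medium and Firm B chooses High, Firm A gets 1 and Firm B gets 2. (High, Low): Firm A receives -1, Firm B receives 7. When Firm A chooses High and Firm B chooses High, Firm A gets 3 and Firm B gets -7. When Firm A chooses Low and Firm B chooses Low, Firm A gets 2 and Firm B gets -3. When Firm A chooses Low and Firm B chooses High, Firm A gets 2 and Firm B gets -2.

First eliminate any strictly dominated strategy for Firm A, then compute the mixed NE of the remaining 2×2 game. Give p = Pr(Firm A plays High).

p = 1/15

Firm A's strategy Medium is strictly dominated by Low: 2 > 0 and 2 > 1. Eliminate Medium.
For Firm B to be willing to mix, Firm B must be indifferent between Low and High, which pins down Firm A's mix.
  Firm B's payoff to Low: p·7 + (1−p)·(-3) = 10p - 3
  Firm B's payoff to High: p·(-7) + (1−p)·(-2) = -5p - 2
  10p - 3 = -5p - 2  ⇒  15p = 1  ⇒  p = 1/15.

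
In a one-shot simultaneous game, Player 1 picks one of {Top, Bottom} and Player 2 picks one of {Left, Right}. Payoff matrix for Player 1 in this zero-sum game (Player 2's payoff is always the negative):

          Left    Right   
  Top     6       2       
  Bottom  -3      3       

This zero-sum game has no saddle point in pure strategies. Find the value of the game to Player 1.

Set Player 1's expected payoff from Top equal to that from Bottom:
  Player 1's payoff from Top: q·6 + (1−q)·2 = 4q + 2
  Player 1's payoff from Bottom: q·(-3) + (1−q)·3 = -6q + 3
  4q + 2 = -6q + 3  ⇒  10q = 1  ⇒  q = 1/10.
The value is Player 1's expected payoff against this mix (using Top): (1/10)·6 + (9/10)·2 = 12/5.

v = 12/5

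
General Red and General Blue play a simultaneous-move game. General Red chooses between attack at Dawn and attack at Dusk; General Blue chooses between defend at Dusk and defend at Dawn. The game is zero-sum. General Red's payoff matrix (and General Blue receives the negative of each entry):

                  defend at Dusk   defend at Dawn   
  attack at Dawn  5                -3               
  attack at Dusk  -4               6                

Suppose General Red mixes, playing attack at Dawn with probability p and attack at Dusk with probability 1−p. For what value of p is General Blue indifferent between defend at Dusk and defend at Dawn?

Set General Blue's expected payoff from defend at Dusk equal to that from defend at Dawn:
  General Blue's payoff from defend at Dusk: p·(-5) + (1−p)·4 = -9p + 4
  General Blue's payoff from defend at Dawn: p·3 + (1−p)·(-6) = 9p - 6
  -9p + 4 = 9p - 6  ⇒  -18p = -10  ⇒  p = 5/9.

p = 5/9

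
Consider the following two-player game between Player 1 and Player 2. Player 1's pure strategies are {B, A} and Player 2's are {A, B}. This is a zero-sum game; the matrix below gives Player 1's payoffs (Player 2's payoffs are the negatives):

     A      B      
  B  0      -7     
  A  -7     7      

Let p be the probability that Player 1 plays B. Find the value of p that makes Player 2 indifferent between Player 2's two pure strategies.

p = 2/3

Set Player 2's expected payoff from A equal to that from B:
  Player 2's payoff to A: p·0 + (1−p)·7 = -7p + 7
  Player 2's payoff to B: p·7 + (1−p)·(-7) = 14p - 7
  -7p + 7 = 14p - 7  ⇒  -21p = -14  ⇒  p = 2/3.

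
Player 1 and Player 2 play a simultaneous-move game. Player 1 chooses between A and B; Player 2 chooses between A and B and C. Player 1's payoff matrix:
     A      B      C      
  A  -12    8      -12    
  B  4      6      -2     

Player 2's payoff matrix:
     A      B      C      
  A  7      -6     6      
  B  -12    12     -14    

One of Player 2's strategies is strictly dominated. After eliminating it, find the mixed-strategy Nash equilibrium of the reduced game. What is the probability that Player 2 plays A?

q = 1/9

Player 2's strategy C is strictly dominated by A: 7 > 6 and -12 > -14. Eliminate C.
Player 1's indifference between A and B determines Player 2's mixing probability q:
  Player 1's payoff from A: q·(-12) + (1−q)·8 = -20q + 8
  Player 1's payoff from B: q·4 + (1−q)·6 = -2q + 6
  -20q + 8 = -2q + 6  ⇒  -18q = -2  ⇒  q = 1/9.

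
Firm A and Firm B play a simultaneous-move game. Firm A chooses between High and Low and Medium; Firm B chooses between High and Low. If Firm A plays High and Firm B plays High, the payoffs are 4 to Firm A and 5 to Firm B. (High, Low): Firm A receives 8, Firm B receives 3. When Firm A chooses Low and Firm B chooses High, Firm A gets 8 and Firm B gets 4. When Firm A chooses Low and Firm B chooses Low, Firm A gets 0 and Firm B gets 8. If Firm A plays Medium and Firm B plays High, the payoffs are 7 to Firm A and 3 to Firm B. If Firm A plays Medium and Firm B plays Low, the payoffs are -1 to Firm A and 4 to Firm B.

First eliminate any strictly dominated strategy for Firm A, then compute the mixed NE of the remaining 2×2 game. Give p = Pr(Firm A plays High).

p = 2/3

Firm A's strategy Medium is strictly dominated by Low: 8 > 7 and 0 > -1. Eliminate Medium.
For Firm B to be willing to mix, Firm B must be indifferent between High and Low, which pins down Firm A's mix.
  Firm B's payoff to High: p·5 + (1−p)·4 = p + 4
  Firm B's payoff to Low: p·3 + (1−p)·8 = -5p + 8
  p + 4 = -5p + 8  ⇒  6p = 4  ⇒  p = 2/3.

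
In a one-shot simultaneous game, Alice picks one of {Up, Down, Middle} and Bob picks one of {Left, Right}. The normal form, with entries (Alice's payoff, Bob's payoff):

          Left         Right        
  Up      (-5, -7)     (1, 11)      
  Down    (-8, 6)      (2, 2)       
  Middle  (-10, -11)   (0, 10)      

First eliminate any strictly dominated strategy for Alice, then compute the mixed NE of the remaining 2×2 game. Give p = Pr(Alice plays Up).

Alice's strategy Middle is strictly dominated by Down: -8 > -10 and 2 > 0. Eliminate Middle.
For Bob to be willing to mix, Bob must be indifferent between Left and Right, which pins down Alice's mix.
  Bob's payoff to Left: p·(-7) + (1−p)·6 = -13p + 6
  Bob's payoff to Right: p·11 + (1−p)·2 = 9p + 2
  -13p + 6 = 9p + 2  ⇒  -22p = -4  ⇒  p = 2/11.

p = 2/11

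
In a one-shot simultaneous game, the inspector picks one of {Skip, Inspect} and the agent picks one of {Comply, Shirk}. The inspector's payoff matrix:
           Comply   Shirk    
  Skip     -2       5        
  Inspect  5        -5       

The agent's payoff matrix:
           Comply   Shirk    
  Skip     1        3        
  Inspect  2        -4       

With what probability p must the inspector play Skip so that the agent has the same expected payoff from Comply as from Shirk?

For the agent to be willing to mix, the agent must be indifferent between Comply and Shirk, which pins down the inspector's mix.
  the agent's payoff to Comply: p·1 + (1−p)·2 = -p + 2
  the agent's payoff to Shirk: p·3 + (1−p)·(-4) = 7p - 4
  -p + 2 = 7p - 4  ⇒  -8p = -6  ⇒  p = 3/4.

p = 3/4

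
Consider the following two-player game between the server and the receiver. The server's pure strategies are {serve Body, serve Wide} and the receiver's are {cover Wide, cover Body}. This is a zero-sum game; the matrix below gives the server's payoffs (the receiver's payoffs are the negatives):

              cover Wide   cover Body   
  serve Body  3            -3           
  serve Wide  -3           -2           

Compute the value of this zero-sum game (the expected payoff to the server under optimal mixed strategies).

The receiver's mix must leave the server indifferent between serve Body and serve Wide.
  the server's payoff from serve Body: q·3 + (1−q)·(-3) = 6q - 3
  the server's payoff from serve Wide: q·(-3) + (1−q)·(-2) = -q - 2
  6q - 3 = -q - 2  ⇒  7q = 1  ⇒  q = 1/7.
The value is the server's expected payoff against this mix (using serve Body): (1/7)·3 + (6/7)·(-3) = -15/7.

v = -15/7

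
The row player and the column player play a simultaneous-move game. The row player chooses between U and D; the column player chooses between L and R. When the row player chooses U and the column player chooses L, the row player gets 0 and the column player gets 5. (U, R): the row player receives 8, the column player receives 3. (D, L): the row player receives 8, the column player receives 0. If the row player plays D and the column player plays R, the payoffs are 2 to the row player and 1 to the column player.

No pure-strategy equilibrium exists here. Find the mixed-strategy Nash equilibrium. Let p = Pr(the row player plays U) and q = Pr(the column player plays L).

For the column player to be willing to mix, the column player must be indifferent between L and R, which pins down the row player's mix.
  the column player's payoff to L: p·5 + (1−p)·0 = 5p
  the column player's payoff to R: p·3 + (1−p)·1 = 2p + 1
  5p = 2p + 1  ⇒  3p = 1  ⇒  p = 1/3.
In a mixed equilibrium the row player is indifferent between U and D; this condition fixes q.
  the row player's expected payoff from U: q·0 + (1−q)·8 = -8q + 8
  the row player's expected payoff from D: q·8 + (1−q)·2 = 6q + 2
  -8q + 8 = 6q + 2  ⇒  -14q = -6  ⇒  q = 3/7.

p = 1/3, q = 3/7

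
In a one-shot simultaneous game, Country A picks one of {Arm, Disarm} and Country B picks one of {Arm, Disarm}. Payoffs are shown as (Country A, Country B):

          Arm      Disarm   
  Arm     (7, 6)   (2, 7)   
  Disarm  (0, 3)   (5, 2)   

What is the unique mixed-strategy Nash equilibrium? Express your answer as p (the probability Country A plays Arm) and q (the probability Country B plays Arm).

Set Country B's expected payoff from Arm equal to that from Disarm:
  Country B's expected payoff from Arm: p·6 + (1−p)·3 = 3p + 3
  Country B's expected payoff from Disarm: p·7 + (1−p)·2 = 5p + 2
  3p + 3 = 5p + 2  ⇒  -2p = -1  ⇒  p = 1/2.
Country A's indifference between Arm and Disarm determines Country B's mixing probability q:
  Country A's payoff from Arm: q·7 + (1−q)·2 = 5q + 2
  Country A's payoff from Disarm: q·0 + (1−q)·5 = -5q + 5
  5q + 2 = -5q + 5  ⇒  10q = 3  ⇒  q = 3/10.

p = 1/2, q = 3/10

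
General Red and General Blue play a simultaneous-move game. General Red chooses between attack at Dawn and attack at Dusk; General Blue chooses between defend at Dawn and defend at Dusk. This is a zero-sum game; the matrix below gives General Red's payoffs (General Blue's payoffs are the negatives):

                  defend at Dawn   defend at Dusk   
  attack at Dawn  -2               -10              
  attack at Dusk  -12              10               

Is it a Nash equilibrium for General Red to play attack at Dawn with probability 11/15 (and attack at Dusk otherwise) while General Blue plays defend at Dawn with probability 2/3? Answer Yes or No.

Yes

Check General Blue's indifference given General Red's mix p = 11/15:
  payoff from defend at Dawn = 14/3; payoff from defend at Dusk = 14/3 — equal.
Check General Red's indifference given General Blue's mix q = 2/3:
  payoff from attack at Dawn = -14/3; payoff from attack at Dusk = -14/3 — equal.
Both players are indifferent, so neither can profitably deviate.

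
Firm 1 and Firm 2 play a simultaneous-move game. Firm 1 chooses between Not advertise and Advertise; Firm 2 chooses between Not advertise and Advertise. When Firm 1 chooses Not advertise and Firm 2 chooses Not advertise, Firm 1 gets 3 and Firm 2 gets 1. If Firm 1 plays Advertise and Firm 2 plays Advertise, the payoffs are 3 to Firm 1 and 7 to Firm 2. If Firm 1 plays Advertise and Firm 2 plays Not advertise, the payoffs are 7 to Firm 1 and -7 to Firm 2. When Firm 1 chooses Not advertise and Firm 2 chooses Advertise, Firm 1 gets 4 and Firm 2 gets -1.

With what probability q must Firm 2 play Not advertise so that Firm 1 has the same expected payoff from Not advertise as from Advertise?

In a mixed equilibrium Firm 1 is indifferent between Not advertise and Advertise; this condition fixes q.
  Firm 1's expected payoff from Not advertise: q·3 + (1−q)·4 = -q + 4
  Firm 1's expected payoff from Advertise: q·7 + (1−q)·3 = 4q + 3
  -q + 4 = 4q + 3  ⇒  -5q = -1  ⇒  q = 1/5.

q = 1/5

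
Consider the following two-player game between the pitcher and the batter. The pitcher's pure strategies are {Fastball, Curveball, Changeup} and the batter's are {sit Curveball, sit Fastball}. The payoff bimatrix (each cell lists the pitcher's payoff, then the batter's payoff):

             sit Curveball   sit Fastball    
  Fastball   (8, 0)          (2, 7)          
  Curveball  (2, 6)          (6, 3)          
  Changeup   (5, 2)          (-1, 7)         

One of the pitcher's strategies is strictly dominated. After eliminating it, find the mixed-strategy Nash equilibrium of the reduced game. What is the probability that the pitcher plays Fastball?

The pitcher's strategy Changeup is strictly dominated by Fastball: 8 > 5 and 2 > -1. Eliminate Changeup.
For the batter to be willing to mix, the batter must be indifferent between sit Curveball and sit Fastball, which pins down the pitcher's mix.
  the batter's payoff from sit Curveball: p·0 + (1−p)·6 = -6p + 6
  the batter's payoff from sit Fastball: p·7 + (1−p)·3 = 4p + 3
  -6p + 6 = 4p + 3  ⇒  -10p = -3  ⇒  p = 3/10.

p = 3/10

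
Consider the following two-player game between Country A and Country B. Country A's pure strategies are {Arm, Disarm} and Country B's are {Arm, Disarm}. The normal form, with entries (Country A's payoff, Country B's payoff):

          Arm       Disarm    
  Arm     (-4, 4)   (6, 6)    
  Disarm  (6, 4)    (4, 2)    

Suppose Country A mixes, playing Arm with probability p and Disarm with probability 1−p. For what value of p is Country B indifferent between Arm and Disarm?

p = 1/2

For Country B to be willing to mix, Country B must be indifferent between Arm and Disarm, which pins down Country A's mix.
  Country B's expected payoff from Arm: p·4 + (1−p)·4 = 4
  Country B's expected payoff from Disarm: p·6 + (1−p)·2 = 4p + 2
  4 = 4p + 2  ⇒  -4p = -2  ⇒  p = 1/2.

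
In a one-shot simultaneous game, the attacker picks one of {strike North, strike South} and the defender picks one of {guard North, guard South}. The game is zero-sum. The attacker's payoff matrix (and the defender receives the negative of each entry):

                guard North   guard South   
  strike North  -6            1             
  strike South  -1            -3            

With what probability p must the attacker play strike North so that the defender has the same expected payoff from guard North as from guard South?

In a mixed equilibrium the defender is indifferent between guard North and guard South; this condition fixes p.
  the defender's payoff to guard North: p·6 + (1−p)·1 = 5p + 1
  the defender's payoff to guard South: p·(-1) + (1−p)·3 = -4p + 3
  5p + 1 = -4p + 3  ⇒  9p = 2  ⇒  p = 2/9.

p = 2/9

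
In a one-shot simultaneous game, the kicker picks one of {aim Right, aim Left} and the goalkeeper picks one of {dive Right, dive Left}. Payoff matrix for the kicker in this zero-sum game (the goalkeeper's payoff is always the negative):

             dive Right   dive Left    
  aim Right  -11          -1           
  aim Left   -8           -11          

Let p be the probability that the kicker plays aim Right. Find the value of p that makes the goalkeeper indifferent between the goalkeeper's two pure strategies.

p = 3/13

For the goalkeeper to be willing to mix, the goalkeeper must be indifferent between dive Right and dive Left, which pins down the kicker's mix.
  the goalkeeper's expected payoff from dive Right: p·11 + (1−p)·8 = 3p + 8
  the goalkeeper's expected payoff from dive Left: p·1 + (1−p)·11 = -10p + 11
  3p + 8 = -10p + 11  ⇒  13p = 3  ⇒  p = 3/13.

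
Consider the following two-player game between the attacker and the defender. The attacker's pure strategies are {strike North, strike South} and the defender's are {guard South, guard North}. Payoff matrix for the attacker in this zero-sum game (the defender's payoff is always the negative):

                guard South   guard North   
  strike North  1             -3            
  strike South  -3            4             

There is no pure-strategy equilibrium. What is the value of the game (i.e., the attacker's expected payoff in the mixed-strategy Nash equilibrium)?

Set the attacker's expected payoff from strike North equal to that from strike South:
  the attacker's expected payoff from strike North: q·1 + (1−q)·(-3) = 4q - 3
  the attacker's expected payoff from strike South: q·(-3) + (1−q)·4 = -7q + 4
  4q - 3 = -7q + 4  ⇒  11q = 7  ⇒  q = 7/11.
The value is the attacker's expected payoff against this mix (using strike North): (7/11)·1 + (4/11)·(-3) = -5/11.

v = -5/11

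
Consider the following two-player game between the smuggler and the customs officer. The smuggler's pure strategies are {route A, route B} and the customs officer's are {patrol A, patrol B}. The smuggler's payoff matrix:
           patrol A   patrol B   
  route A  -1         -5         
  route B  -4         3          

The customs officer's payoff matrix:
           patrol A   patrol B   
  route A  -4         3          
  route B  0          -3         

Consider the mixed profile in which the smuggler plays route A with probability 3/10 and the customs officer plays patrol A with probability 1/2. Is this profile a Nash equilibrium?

Given the customs officer's mix q = 1/2, the smuggler's payoff from route A is -3 but from route B is -1/2. The smuggler strictly prefers route B, so the smuggler would not mix.
So the proposed profile is not a Nash equilibrium.

No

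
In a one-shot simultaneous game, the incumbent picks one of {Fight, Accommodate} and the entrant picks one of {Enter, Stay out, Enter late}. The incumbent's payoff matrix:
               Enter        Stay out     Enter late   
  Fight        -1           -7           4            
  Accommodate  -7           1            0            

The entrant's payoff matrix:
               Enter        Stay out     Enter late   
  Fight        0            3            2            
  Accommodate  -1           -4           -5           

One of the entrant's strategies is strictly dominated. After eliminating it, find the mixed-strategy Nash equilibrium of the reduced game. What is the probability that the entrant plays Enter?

q = 4/7

The entrant's strategy Enter late is strictly dominated by Stay out: 3 > 2 and -4 > -5. Eliminate Enter late.
In a mixed equilibrium the incumbent is indifferent between Fight and Accommodate; this condition fixes q.
  the incumbent's payoff from Fight: q·(-1) + (1−q)·(-7) = 6q - 7
  the incumbent's payoff from Accommodate: q·(-7) + (1−q)·1 = -8q + 1
  6q - 7 = -8q + 1  ⇒  14q = 8  ⇒  q = 4/7.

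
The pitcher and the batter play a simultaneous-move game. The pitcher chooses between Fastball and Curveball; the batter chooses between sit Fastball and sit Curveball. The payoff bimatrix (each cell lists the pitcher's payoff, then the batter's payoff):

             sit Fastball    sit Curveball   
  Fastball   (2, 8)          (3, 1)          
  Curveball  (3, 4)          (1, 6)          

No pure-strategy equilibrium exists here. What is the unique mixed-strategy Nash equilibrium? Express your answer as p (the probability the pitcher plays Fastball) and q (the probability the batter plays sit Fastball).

For the batter to be willing to mix, the batter must be indifferent between sit Fastball and sit Curveball, which pins down the pitcher's mix.
  the batter's expected payoff from sit Fastball: p·8 + (1−p)·4 = 4p + 4
  the batter's expected payoff from sit Curveball: p·1 + (1−p)·6 = -5p + 6
  4p + 4 = -5p + 6  ⇒  9p = 2  ⇒  p = 2/9.
For the pitcher to be willing to mix, the pitcher must be indifferent between Fastball and Curveball, which pins down the batter's mix.
  the pitcher's payoff to Fastball: q·2 + (1−q)·3 = -q + 3
  the pitcher's payoff to Curveball: q·3 + (1−q)·1 = 2q + 1
  -q + 3 = 2q + 1  ⇒  -3q = -2  ⇒  q = 2/3.

p = 2/9, q = 2/3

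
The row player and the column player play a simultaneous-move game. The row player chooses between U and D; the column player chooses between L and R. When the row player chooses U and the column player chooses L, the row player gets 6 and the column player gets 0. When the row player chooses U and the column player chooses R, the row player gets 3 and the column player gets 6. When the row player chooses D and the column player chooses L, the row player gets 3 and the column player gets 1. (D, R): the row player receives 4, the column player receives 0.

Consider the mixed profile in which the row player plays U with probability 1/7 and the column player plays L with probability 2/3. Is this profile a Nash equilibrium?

No

Given the column player's mix q = 2/3, the row player's payoff from U is 5 but from D is 10/3. The row player strictly prefers U, so the row player would not mix.
So the proposed profile is not a Nash equilibrium.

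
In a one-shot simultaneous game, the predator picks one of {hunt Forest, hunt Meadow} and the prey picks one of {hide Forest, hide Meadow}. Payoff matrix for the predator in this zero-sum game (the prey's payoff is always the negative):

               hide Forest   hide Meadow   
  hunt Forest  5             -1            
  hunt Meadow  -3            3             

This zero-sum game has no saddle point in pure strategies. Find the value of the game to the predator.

In a mixed equilibrium the predator is indifferent between hunt Forest and hunt Meadow; this condition fixes q.
  the predator's expected payoff from hunt Forest: q·5 + (1−q)·(-1) = 6q - 1
  the predator's expected payoff from hunt Meadow: q·(-3) + (1−q)·3 = -6q + 3
  6q - 1 = -6q + 3  ⇒  12q = 4  ⇒  q = 1/3.
The value is the predator's expected payoff against this mix (using hunt Forest): (1/3)·5 + (2/3)·(-1) = 1.

v = 1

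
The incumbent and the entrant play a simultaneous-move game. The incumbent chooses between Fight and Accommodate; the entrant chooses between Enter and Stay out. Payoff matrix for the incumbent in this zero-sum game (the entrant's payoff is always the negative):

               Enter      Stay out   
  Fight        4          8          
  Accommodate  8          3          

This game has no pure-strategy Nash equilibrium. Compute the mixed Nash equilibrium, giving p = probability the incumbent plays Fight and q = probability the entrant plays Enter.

p = 5/9, q = 5/9

The entrant's indifference between Enter and Stay out determines the incumbent's mixing probability p:
  the entrant's payoff from Enter: p·(-4) + (1−p)·(-8) = 4p - 8
  the entrant's payoff from Stay out: p·(-8) + (1−p)·(-3) = -5p - 3
  4p - 8 = -5p - 3  ⇒  9p = 5  ⇒  p = 5/9.
Set the incumbent's expected payoff from Fight equal to that from Accommodate:
  the incumbent's payoff from Fight: q·4 + (1−q)·8 = -4q + 8
  the incumbent's payoff from Accommodate: q·8 + (1−q)·3 = 5q + 3
  -4q + 8 = 5q + 3  ⇒  -9q = -5  ⇒  q = 5/9.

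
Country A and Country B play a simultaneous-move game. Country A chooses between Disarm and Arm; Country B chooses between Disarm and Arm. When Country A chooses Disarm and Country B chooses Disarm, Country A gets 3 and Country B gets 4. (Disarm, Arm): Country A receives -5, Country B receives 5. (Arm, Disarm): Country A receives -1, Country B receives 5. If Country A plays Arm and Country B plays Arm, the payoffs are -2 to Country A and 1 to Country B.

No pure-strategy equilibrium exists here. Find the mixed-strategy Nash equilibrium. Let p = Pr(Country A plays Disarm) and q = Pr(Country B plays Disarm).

For Country B to be willing to mix, Country B must be indifferent between Disarm and Arm, which pins down Country A's mix.
  Country B's payoff from Disarm: p·4 + (1−p)·5 = -p + 5
  Country B's payoff from Arm: p·5 + (1−p)·1 = 4p + 1
  -p + 5 = 4p + 1  ⇒  -5p = -4  ⇒  p = 4/5.
Country B's mix must leave Country A indifferent between Disarm and Arm.
  Country A's payoff from Disarm: q·3 + (1−q)·(-5) = 8q - 5
  Country A's payoff from Arm: q·(-1) + (1−q)·(-2) = q - 2
  8q - 5 = q - 2  ⇒  7q = 3  ⇒  q = 3/7.

p = 4/5, q = 3/7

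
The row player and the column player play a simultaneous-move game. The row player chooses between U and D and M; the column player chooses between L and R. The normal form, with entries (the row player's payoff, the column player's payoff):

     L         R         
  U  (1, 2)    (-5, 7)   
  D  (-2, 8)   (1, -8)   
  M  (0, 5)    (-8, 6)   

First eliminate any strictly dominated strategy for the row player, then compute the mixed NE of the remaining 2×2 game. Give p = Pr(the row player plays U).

The row player's strategy M is strictly dominated by U: 1 > 0 and -5 > -8. Eliminate M.
The column player's indifference between L and R determines the row player's mixing probability p:
  the column player's expected payoff from L: p·2 + (1−p)·8 = -6p + 8
  the column player's expected payoff from R: p·7 + (1−p)·(-8) = 15p - 8
  -6p + 8 = 15p - 8  ⇒  -21p = -16  ⇒  p = 16/21.

p = 16/21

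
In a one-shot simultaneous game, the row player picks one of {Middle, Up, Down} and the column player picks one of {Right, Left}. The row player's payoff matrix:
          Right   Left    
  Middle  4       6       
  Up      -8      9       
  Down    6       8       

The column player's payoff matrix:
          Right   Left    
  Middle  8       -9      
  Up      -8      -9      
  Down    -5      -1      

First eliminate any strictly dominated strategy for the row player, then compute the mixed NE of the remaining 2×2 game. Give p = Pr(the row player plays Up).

The row player's strategy Middle is strictly dominated by Down: 6 > 4 and 8 > 6. Eliminate Middle.
For the column player to be willing to mix, the column player must be indifferent between Right and Left, which pins down the row player's mix.
  the column player's payoff to Right: p·(-8) + (1−p)·(-5) = -3p - 5
  the column player's payoff to Left: p·(-9) + (1−p)·(-1) = -8p - 1
  -3p - 5 = -8p - 1  ⇒  5p = 4  ⇒  p = 4/5.

p = 4/5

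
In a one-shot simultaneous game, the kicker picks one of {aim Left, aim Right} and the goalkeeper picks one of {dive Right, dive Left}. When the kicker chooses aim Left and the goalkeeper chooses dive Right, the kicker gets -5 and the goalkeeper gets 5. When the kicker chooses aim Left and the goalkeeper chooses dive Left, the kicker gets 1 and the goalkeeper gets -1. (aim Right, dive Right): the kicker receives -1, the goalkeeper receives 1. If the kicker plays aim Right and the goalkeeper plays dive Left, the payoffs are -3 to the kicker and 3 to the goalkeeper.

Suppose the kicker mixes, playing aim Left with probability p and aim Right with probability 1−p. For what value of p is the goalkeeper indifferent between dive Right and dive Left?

For the goalkeeper to be willing to mix, the goalkeeper must be indifferent between dive Right and dive Left, which pins down the kicker's mix.
  the goalkeeper's payoff from dive Right: p·5 + (1−p)·1 = 4p + 1
  the goalkeeper's payoff from dive Left: p·(-1) + (1−p)·3 = -4p + 3
  4p + 1 = -4p + 3  ⇒  8p = 2  ⇒  p = 1/4.

p = 1/4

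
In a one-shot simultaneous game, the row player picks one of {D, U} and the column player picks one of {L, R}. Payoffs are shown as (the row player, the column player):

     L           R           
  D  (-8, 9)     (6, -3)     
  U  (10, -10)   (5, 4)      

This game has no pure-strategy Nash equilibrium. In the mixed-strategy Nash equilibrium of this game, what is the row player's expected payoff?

100/19

For the row player to be willing to mix, the row player must be indifferent between D and U, which pins down the column player's mix.
  the row player's payoff to D: q·(-8) + (1−q)·6 = -14q + 6
  the row player's payoff to U: q·10 + (1−q)·5 = 5q + 5
  -14q + 6 = 5q + 5  ⇒  -19q = -1  ⇒  q = 1/19.
At equilibrium the row player is indifferent across rows, so the row player's payoff equals the payoff from D: (1/19)·(-8) + (18/19)·6 = 100/19.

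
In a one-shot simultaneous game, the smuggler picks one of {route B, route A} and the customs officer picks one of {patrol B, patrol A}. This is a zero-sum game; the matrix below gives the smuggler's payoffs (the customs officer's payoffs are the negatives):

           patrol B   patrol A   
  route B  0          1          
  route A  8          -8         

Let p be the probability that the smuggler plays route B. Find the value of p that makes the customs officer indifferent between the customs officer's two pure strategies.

For the customs officer to be willing to mix, the customs officer must be indifferent between patrol B and patrol A, which pins down the smuggler's mix.
  the customs officer's payoff from patrol B: p·0 + (1−p)·(-8) = 8p - 8
  the customs officer's payoff from patrol A: p·(-1) + (1−p)·8 = -9p + 8
  8p - 8 = -9p + 8  ⇒  17p = 16  ⇒  p = 16/17.

p = 16/17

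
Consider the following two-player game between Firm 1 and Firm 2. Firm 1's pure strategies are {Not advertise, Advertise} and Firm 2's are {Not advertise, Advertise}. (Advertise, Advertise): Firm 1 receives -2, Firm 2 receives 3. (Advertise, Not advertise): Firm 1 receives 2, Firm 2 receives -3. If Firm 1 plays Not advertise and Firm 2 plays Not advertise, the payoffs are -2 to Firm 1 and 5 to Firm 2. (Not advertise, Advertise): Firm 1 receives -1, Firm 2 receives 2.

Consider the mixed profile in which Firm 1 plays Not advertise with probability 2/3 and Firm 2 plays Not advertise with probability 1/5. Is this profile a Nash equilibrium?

Check Firm 2's indifference given Firm 1's mix p = 2/3:
  payoff from Not advertise = 7/3; payoff from Advertise = 7/3 — equal.
Check Firm 1's indifference given Firm 2's mix q = 1/5:
  payoff from Not advertise = -6/5; payoff from Advertise = -6/5 — equal.
Both players are indifferent, so neither can profitably deviate.

Yes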